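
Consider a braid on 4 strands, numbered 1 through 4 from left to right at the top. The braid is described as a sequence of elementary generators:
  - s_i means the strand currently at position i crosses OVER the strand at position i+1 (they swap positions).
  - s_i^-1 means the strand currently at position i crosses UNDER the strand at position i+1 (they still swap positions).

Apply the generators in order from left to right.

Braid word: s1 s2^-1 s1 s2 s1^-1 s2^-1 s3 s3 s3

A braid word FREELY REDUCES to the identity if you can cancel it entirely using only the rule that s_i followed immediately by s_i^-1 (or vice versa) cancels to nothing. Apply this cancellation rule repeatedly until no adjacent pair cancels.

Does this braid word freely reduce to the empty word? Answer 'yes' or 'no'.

Answer: no

Derivation:
Gen 1 (s1): push. Stack: [s1]
Gen 2 (s2^-1): push. Stack: [s1 s2^-1]
Gen 3 (s1): push. Stack: [s1 s2^-1 s1]
Gen 4 (s2): push. Stack: [s1 s2^-1 s1 s2]
Gen 5 (s1^-1): push. Stack: [s1 s2^-1 s1 s2 s1^-1]
Gen 6 (s2^-1): push. Stack: [s1 s2^-1 s1 s2 s1^-1 s2^-1]
Gen 7 (s3): push. Stack: [s1 s2^-1 s1 s2 s1^-1 s2^-1 s3]
Gen 8 (s3): push. Stack: [s1 s2^-1 s1 s2 s1^-1 s2^-1 s3 s3]
Gen 9 (s3): push. Stack: [s1 s2^-1 s1 s2 s1^-1 s2^-1 s3 s3 s3]
Reduced word: s1 s2^-1 s1 s2 s1^-1 s2^-1 s3 s3 s3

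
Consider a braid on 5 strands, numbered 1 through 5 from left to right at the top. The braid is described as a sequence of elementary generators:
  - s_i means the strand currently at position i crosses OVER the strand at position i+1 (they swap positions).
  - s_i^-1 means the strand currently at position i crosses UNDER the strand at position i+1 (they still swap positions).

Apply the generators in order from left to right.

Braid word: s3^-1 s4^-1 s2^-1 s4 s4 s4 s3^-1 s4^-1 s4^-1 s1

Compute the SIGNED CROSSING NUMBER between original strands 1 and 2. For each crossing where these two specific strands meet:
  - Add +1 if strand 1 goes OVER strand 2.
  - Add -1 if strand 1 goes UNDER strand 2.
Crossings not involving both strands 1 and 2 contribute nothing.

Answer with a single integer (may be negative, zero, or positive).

Answer: 0

Derivation:
Gen 1: crossing 3x4. Both 1&2? no. Sum: 0
Gen 2: crossing 3x5. Both 1&2? no. Sum: 0
Gen 3: crossing 2x4. Both 1&2? no. Sum: 0
Gen 4: crossing 5x3. Both 1&2? no. Sum: 0
Gen 5: crossing 3x5. Both 1&2? no. Sum: 0
Gen 6: crossing 5x3. Both 1&2? no. Sum: 0
Gen 7: crossing 2x3. Both 1&2? no. Sum: 0
Gen 8: crossing 2x5. Both 1&2? no. Sum: 0
Gen 9: crossing 5x2. Both 1&2? no. Sum: 0
Gen 10: crossing 1x4. Both 1&2? no. Sum: 0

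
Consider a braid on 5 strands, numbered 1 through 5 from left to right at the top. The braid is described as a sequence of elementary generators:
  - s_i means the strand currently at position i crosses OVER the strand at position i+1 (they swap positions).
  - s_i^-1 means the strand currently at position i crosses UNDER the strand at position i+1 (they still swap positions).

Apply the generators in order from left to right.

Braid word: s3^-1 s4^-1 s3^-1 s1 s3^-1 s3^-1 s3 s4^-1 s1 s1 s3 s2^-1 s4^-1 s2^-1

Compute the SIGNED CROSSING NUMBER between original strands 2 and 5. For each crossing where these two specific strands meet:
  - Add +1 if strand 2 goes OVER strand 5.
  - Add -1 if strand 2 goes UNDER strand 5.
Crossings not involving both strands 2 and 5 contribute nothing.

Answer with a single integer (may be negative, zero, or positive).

Gen 1: crossing 3x4. Both 2&5? no. Sum: 0
Gen 2: crossing 3x5. Both 2&5? no. Sum: 0
Gen 3: crossing 4x5. Both 2&5? no. Sum: 0
Gen 4: crossing 1x2. Both 2&5? no. Sum: 0
Gen 5: crossing 5x4. Both 2&5? no. Sum: 0
Gen 6: crossing 4x5. Both 2&5? no. Sum: 0
Gen 7: crossing 5x4. Both 2&5? no. Sum: 0
Gen 8: crossing 5x3. Both 2&5? no. Sum: 0
Gen 9: crossing 2x1. Both 2&5? no. Sum: 0
Gen 10: crossing 1x2. Both 2&5? no. Sum: 0
Gen 11: crossing 4x3. Both 2&5? no. Sum: 0
Gen 12: crossing 1x3. Both 2&5? no. Sum: 0
Gen 13: crossing 4x5. Both 2&5? no. Sum: 0
Gen 14: crossing 3x1. Both 2&5? no. Sum: 0

Answer: 0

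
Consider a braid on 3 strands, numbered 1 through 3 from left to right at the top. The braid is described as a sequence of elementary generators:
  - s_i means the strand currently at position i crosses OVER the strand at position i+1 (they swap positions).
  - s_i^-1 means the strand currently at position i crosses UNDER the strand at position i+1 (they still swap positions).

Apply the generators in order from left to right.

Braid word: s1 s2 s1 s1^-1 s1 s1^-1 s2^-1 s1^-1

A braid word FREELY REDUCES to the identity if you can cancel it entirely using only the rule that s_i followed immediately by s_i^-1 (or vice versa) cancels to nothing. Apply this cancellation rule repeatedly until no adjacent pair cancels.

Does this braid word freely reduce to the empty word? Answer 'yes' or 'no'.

Gen 1 (s1): push. Stack: [s1]
Gen 2 (s2): push. Stack: [s1 s2]
Gen 3 (s1): push. Stack: [s1 s2 s1]
Gen 4 (s1^-1): cancels prior s1. Stack: [s1 s2]
Gen 5 (s1): push. Stack: [s1 s2 s1]
Gen 6 (s1^-1): cancels prior s1. Stack: [s1 s2]
Gen 7 (s2^-1): cancels prior s2. Stack: [s1]
Gen 8 (s1^-1): cancels prior s1. Stack: []
Reduced word: (empty)

Answer: yes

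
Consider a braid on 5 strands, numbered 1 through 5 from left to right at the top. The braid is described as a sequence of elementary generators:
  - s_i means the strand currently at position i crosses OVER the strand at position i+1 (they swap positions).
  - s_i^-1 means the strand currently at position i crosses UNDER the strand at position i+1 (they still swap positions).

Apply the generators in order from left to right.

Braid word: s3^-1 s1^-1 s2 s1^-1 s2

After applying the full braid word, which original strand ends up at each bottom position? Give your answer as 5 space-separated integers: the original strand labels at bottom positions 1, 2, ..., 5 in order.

Gen 1 (s3^-1): strand 3 crosses under strand 4. Perm now: [1 2 4 3 5]
Gen 2 (s1^-1): strand 1 crosses under strand 2. Perm now: [2 1 4 3 5]
Gen 3 (s2): strand 1 crosses over strand 4. Perm now: [2 4 1 3 5]
Gen 4 (s1^-1): strand 2 crosses under strand 4. Perm now: [4 2 1 3 5]
Gen 5 (s2): strand 2 crosses over strand 1. Perm now: [4 1 2 3 5]

Answer: 4 1 2 3 5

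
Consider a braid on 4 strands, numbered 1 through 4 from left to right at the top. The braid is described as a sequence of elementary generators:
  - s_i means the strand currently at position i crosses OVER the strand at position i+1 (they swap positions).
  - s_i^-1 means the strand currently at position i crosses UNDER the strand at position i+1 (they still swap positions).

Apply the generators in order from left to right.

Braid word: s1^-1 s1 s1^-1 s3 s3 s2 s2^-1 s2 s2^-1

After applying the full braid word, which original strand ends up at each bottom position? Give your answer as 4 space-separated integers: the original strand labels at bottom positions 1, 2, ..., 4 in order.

Gen 1 (s1^-1): strand 1 crosses under strand 2. Perm now: [2 1 3 4]
Gen 2 (s1): strand 2 crosses over strand 1. Perm now: [1 2 3 4]
Gen 3 (s1^-1): strand 1 crosses under strand 2. Perm now: [2 1 3 4]
Gen 4 (s3): strand 3 crosses over strand 4. Perm now: [2 1 4 3]
Gen 5 (s3): strand 4 crosses over strand 3. Perm now: [2 1 3 4]
Gen 6 (s2): strand 1 crosses over strand 3. Perm now: [2 3 1 4]
Gen 7 (s2^-1): strand 3 crosses under strand 1. Perm now: [2 1 3 4]
Gen 8 (s2): strand 1 crosses over strand 3. Perm now: [2 3 1 4]
Gen 9 (s2^-1): strand 3 crosses under strand 1. Perm now: [2 1 3 4]

Answer: 2 1 3 4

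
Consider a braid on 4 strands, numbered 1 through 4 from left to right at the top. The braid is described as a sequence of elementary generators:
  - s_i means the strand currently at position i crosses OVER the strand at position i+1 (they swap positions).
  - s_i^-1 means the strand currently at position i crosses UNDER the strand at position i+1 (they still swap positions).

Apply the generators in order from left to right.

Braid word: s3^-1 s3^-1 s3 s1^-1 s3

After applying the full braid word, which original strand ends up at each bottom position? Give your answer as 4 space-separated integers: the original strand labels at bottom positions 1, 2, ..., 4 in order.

Answer: 2 1 3 4

Derivation:
Gen 1 (s3^-1): strand 3 crosses under strand 4. Perm now: [1 2 4 3]
Gen 2 (s3^-1): strand 4 crosses under strand 3. Perm now: [1 2 3 4]
Gen 3 (s3): strand 3 crosses over strand 4. Perm now: [1 2 4 3]
Gen 4 (s1^-1): strand 1 crosses under strand 2. Perm now: [2 1 4 3]
Gen 5 (s3): strand 4 crosses over strand 3. Perm now: [2 1 3 4]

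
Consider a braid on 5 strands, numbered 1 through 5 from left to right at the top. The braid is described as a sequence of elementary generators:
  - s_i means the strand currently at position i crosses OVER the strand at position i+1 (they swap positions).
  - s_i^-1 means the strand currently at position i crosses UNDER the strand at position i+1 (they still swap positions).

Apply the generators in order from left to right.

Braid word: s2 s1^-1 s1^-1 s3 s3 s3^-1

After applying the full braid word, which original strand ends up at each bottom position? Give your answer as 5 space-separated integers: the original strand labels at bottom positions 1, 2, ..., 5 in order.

Answer: 1 3 4 2 5

Derivation:
Gen 1 (s2): strand 2 crosses over strand 3. Perm now: [1 3 2 4 5]
Gen 2 (s1^-1): strand 1 crosses under strand 3. Perm now: [3 1 2 4 5]
Gen 3 (s1^-1): strand 3 crosses under strand 1. Perm now: [1 3 2 4 5]
Gen 4 (s3): strand 2 crosses over strand 4. Perm now: [1 3 4 2 5]
Gen 5 (s3): strand 4 crosses over strand 2. Perm now: [1 3 2 4 5]
Gen 6 (s3^-1): strand 2 crosses under strand 4. Perm now: [1 3 4 2 5]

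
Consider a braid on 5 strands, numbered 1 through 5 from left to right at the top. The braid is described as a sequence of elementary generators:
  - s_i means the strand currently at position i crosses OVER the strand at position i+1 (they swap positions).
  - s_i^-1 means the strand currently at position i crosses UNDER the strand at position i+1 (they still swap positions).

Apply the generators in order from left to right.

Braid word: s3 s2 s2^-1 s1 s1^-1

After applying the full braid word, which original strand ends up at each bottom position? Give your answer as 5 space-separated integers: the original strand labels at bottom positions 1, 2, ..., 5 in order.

Gen 1 (s3): strand 3 crosses over strand 4. Perm now: [1 2 4 3 5]
Gen 2 (s2): strand 2 crosses over strand 4. Perm now: [1 4 2 3 5]
Gen 3 (s2^-1): strand 4 crosses under strand 2. Perm now: [1 2 4 3 5]
Gen 4 (s1): strand 1 crosses over strand 2. Perm now: [2 1 4 3 5]
Gen 5 (s1^-1): strand 2 crosses under strand 1. Perm now: [1 2 4 3 5]

Answer: 1 2 4 3 5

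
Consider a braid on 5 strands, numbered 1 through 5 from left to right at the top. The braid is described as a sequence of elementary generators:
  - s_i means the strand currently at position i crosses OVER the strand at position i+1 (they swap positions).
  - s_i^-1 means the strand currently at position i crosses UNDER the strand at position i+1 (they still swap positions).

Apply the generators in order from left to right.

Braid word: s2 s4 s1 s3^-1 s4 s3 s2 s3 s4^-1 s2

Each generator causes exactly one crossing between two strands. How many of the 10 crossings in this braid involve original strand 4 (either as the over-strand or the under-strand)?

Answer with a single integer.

Gen 1: crossing 2x3. Involves strand 4? no. Count so far: 0
Gen 2: crossing 4x5. Involves strand 4? yes. Count so far: 1
Gen 3: crossing 1x3. Involves strand 4? no. Count so far: 1
Gen 4: crossing 2x5. Involves strand 4? no. Count so far: 1
Gen 5: crossing 2x4. Involves strand 4? yes. Count so far: 2
Gen 6: crossing 5x4. Involves strand 4? yes. Count so far: 3
Gen 7: crossing 1x4. Involves strand 4? yes. Count so far: 4
Gen 8: crossing 1x5. Involves strand 4? no. Count so far: 4
Gen 9: crossing 1x2. Involves strand 4? no. Count so far: 4
Gen 10: crossing 4x5. Involves strand 4? yes. Count so far: 5

Answer: 5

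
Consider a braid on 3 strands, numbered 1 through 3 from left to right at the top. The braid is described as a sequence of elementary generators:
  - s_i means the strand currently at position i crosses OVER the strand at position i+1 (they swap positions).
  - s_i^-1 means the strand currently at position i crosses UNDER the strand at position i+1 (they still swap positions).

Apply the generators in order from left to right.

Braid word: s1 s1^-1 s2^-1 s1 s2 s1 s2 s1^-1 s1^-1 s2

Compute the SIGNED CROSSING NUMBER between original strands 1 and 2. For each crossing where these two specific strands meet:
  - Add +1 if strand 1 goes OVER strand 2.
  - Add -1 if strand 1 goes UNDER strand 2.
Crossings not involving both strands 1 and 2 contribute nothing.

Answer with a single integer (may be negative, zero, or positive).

Answer: 3

Derivation:
Gen 1: 1 over 2. Both 1&2? yes. Contrib: +1. Sum: 1
Gen 2: 2 under 1. Both 1&2? yes. Contrib: +1. Sum: 2
Gen 3: crossing 2x3. Both 1&2? no. Sum: 2
Gen 4: crossing 1x3. Both 1&2? no. Sum: 2
Gen 5: 1 over 2. Both 1&2? yes. Contrib: +1. Sum: 3
Gen 6: crossing 3x2. Both 1&2? no. Sum: 3
Gen 7: crossing 3x1. Both 1&2? no. Sum: 3
Gen 8: 2 under 1. Both 1&2? yes. Contrib: +1. Sum: 4
Gen 9: 1 under 2. Both 1&2? yes. Contrib: -1. Sum: 3
Gen 10: crossing 1x3. Both 1&2? no. Sum: 3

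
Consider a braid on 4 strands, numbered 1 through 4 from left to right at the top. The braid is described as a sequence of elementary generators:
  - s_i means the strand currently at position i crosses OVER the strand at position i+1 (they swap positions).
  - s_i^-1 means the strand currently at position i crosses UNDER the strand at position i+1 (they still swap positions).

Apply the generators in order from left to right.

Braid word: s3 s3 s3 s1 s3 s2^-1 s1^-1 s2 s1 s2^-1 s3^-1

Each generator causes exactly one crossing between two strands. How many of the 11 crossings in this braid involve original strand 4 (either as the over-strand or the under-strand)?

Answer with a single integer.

Gen 1: crossing 3x4. Involves strand 4? yes. Count so far: 1
Gen 2: crossing 4x3. Involves strand 4? yes. Count so far: 2
Gen 3: crossing 3x4. Involves strand 4? yes. Count so far: 3
Gen 4: crossing 1x2. Involves strand 4? no. Count so far: 3
Gen 5: crossing 4x3. Involves strand 4? yes. Count so far: 4
Gen 6: crossing 1x3. Involves strand 4? no. Count so far: 4
Gen 7: crossing 2x3. Involves strand 4? no. Count so far: 4
Gen 8: crossing 2x1. Involves strand 4? no. Count so far: 4
Gen 9: crossing 3x1. Involves strand 4? no. Count so far: 4
Gen 10: crossing 3x2. Involves strand 4? no. Count so far: 4
Gen 11: crossing 3x4. Involves strand 4? yes. Count so far: 5

Answer: 5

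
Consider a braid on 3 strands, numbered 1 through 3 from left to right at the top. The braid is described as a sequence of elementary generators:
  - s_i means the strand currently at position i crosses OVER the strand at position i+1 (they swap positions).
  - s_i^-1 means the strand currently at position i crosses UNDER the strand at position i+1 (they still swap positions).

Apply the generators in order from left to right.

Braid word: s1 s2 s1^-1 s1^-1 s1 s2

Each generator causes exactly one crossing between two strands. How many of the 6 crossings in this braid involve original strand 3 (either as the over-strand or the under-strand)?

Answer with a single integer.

Answer: 4

Derivation:
Gen 1: crossing 1x2. Involves strand 3? no. Count so far: 0
Gen 2: crossing 1x3. Involves strand 3? yes. Count so far: 1
Gen 3: crossing 2x3. Involves strand 3? yes. Count so far: 2
Gen 4: crossing 3x2. Involves strand 3? yes. Count so far: 3
Gen 5: crossing 2x3. Involves strand 3? yes. Count so far: 4
Gen 6: crossing 2x1. Involves strand 3? no. Count so far: 4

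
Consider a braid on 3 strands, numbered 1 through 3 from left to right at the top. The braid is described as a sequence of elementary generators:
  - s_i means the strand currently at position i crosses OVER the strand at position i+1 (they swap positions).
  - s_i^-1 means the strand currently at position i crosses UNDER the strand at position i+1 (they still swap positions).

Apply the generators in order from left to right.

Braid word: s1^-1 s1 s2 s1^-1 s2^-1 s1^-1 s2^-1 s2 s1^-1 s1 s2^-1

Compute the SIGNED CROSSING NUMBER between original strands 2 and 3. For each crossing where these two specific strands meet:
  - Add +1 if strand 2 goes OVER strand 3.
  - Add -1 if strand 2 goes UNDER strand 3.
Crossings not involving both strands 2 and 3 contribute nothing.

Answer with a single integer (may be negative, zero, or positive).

Gen 1: crossing 1x2. Both 2&3? no. Sum: 0
Gen 2: crossing 2x1. Both 2&3? no. Sum: 0
Gen 3: 2 over 3. Both 2&3? yes. Contrib: +1. Sum: 1
Gen 4: crossing 1x3. Both 2&3? no. Sum: 1
Gen 5: crossing 1x2. Both 2&3? no. Sum: 1
Gen 6: 3 under 2. Both 2&3? yes. Contrib: +1. Sum: 2
Gen 7: crossing 3x1. Both 2&3? no. Sum: 2
Gen 8: crossing 1x3. Both 2&3? no. Sum: 2
Gen 9: 2 under 3. Both 2&3? yes. Contrib: -1. Sum: 1
Gen 10: 3 over 2. Both 2&3? yes. Contrib: -1. Sum: 0
Gen 11: crossing 3x1. Both 2&3? no. Sum: 0

Answer: 0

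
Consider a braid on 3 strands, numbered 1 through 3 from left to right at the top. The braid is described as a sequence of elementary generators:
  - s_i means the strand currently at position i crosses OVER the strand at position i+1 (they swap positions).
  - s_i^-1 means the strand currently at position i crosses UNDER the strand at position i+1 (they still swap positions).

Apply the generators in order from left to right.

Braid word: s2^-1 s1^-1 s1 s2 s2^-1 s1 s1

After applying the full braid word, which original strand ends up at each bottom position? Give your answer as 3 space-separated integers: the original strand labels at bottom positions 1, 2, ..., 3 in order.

Gen 1 (s2^-1): strand 2 crosses under strand 3. Perm now: [1 3 2]
Gen 2 (s1^-1): strand 1 crosses under strand 3. Perm now: [3 1 2]
Gen 3 (s1): strand 3 crosses over strand 1. Perm now: [1 3 2]
Gen 4 (s2): strand 3 crosses over strand 2. Perm now: [1 2 3]
Gen 5 (s2^-1): strand 2 crosses under strand 3. Perm now: [1 3 2]
Gen 6 (s1): strand 1 crosses over strand 3. Perm now: [3 1 2]
Gen 7 (s1): strand 3 crosses over strand 1. Perm now: [1 3 2]

Answer: 1 3 2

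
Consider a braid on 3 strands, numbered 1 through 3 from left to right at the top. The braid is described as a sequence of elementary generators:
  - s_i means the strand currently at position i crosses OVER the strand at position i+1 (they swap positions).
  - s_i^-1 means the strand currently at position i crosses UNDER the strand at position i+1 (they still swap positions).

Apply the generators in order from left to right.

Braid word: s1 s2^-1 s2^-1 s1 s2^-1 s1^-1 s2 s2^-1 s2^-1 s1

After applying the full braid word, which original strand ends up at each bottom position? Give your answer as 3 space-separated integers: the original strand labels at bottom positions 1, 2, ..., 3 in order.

Answer: 2 3 1

Derivation:
Gen 1 (s1): strand 1 crosses over strand 2. Perm now: [2 1 3]
Gen 2 (s2^-1): strand 1 crosses under strand 3. Perm now: [2 3 1]
Gen 3 (s2^-1): strand 3 crosses under strand 1. Perm now: [2 1 3]
Gen 4 (s1): strand 2 crosses over strand 1. Perm now: [1 2 3]
Gen 5 (s2^-1): strand 2 crosses under strand 3. Perm now: [1 3 2]
Gen 6 (s1^-1): strand 1 crosses under strand 3. Perm now: [3 1 2]
Gen 7 (s2): strand 1 crosses over strand 2. Perm now: [3 2 1]
Gen 8 (s2^-1): strand 2 crosses under strand 1. Perm now: [3 1 2]
Gen 9 (s2^-1): strand 1 crosses under strand 2. Perm now: [3 2 1]
Gen 10 (s1): strand 3 crosses over strand 2. Perm now: [2 3 1]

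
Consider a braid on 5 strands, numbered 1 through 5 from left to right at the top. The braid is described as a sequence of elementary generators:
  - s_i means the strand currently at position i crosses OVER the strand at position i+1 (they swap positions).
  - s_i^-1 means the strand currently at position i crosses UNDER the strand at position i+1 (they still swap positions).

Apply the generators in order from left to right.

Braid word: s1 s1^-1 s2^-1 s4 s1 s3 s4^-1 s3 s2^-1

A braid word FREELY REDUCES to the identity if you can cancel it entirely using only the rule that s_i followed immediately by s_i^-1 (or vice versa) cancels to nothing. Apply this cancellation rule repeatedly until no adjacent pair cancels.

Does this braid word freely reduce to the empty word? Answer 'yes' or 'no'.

Gen 1 (s1): push. Stack: [s1]
Gen 2 (s1^-1): cancels prior s1. Stack: []
Gen 3 (s2^-1): push. Stack: [s2^-1]
Gen 4 (s4): push. Stack: [s2^-1 s4]
Gen 5 (s1): push. Stack: [s2^-1 s4 s1]
Gen 6 (s3): push. Stack: [s2^-1 s4 s1 s3]
Gen 7 (s4^-1): push. Stack: [s2^-1 s4 s1 s3 s4^-1]
Gen 8 (s3): push. Stack: [s2^-1 s4 s1 s3 s4^-1 s3]
Gen 9 (s2^-1): push. Stack: [s2^-1 s4 s1 s3 s4^-1 s3 s2^-1]
Reduced word: s2^-1 s4 s1 s3 s4^-1 s3 s2^-1

Answer: no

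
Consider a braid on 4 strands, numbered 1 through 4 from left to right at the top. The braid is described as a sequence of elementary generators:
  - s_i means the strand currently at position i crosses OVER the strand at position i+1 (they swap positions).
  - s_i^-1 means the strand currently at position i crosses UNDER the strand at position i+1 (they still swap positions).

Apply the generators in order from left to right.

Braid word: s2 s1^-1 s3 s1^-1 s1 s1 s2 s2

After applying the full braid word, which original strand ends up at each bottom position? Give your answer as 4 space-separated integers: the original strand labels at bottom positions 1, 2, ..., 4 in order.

Gen 1 (s2): strand 2 crosses over strand 3. Perm now: [1 3 2 4]
Gen 2 (s1^-1): strand 1 crosses under strand 3. Perm now: [3 1 2 4]
Gen 3 (s3): strand 2 crosses over strand 4. Perm now: [3 1 4 2]
Gen 4 (s1^-1): strand 3 crosses under strand 1. Perm now: [1 3 4 2]
Gen 5 (s1): strand 1 crosses over strand 3. Perm now: [3 1 4 2]
Gen 6 (s1): strand 3 crosses over strand 1. Perm now: [1 3 4 2]
Gen 7 (s2): strand 3 crosses over strand 4. Perm now: [1 4 3 2]
Gen 8 (s2): strand 4 crosses over strand 3. Perm now: [1 3 4 2]

Answer: 1 3 4 2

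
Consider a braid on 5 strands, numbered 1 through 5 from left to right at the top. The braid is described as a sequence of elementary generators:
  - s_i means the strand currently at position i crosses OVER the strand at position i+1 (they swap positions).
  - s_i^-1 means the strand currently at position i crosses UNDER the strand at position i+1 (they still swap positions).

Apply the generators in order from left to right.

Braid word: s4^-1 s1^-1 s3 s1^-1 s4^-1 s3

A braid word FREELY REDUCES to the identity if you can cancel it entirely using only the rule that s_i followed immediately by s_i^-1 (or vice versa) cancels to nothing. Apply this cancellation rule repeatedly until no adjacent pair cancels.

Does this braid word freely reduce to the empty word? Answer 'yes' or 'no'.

Gen 1 (s4^-1): push. Stack: [s4^-1]
Gen 2 (s1^-1): push. Stack: [s4^-1 s1^-1]
Gen 3 (s3): push. Stack: [s4^-1 s1^-1 s3]
Gen 4 (s1^-1): push. Stack: [s4^-1 s1^-1 s3 s1^-1]
Gen 5 (s4^-1): push. Stack: [s4^-1 s1^-1 s3 s1^-1 s4^-1]
Gen 6 (s3): push. Stack: [s4^-1 s1^-1 s3 s1^-1 s4^-1 s3]
Reduced word: s4^-1 s1^-1 s3 s1^-1 s4^-1 s3

Answer: no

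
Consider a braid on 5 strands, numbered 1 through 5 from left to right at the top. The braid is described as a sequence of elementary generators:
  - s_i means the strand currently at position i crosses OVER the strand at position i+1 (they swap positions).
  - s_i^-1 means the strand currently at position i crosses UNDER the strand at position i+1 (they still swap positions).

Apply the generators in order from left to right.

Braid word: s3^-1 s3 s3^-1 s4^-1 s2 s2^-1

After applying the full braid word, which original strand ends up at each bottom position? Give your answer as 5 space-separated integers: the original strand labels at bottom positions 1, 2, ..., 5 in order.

Answer: 1 2 4 5 3

Derivation:
Gen 1 (s3^-1): strand 3 crosses under strand 4. Perm now: [1 2 4 3 5]
Gen 2 (s3): strand 4 crosses over strand 3. Perm now: [1 2 3 4 5]
Gen 3 (s3^-1): strand 3 crosses under strand 4. Perm now: [1 2 4 3 5]
Gen 4 (s4^-1): strand 3 crosses under strand 5. Perm now: [1 2 4 5 3]
Gen 5 (s2): strand 2 crosses over strand 4. Perm now: [1 4 2 5 3]
Gen 6 (s2^-1): strand 4 crosses under strand 2. Perm now: [1 2 4 5 3]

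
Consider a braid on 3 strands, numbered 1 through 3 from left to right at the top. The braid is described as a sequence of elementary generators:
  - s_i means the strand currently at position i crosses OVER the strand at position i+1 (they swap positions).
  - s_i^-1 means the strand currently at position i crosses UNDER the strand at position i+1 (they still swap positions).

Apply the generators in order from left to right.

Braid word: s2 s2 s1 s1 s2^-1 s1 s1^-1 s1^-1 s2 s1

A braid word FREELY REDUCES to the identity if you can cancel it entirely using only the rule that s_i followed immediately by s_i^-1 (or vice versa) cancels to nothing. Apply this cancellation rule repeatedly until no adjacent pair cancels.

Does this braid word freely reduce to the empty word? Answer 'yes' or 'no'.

Answer: no

Derivation:
Gen 1 (s2): push. Stack: [s2]
Gen 2 (s2): push. Stack: [s2 s2]
Gen 3 (s1): push. Stack: [s2 s2 s1]
Gen 4 (s1): push. Stack: [s2 s2 s1 s1]
Gen 5 (s2^-1): push. Stack: [s2 s2 s1 s1 s2^-1]
Gen 6 (s1): push. Stack: [s2 s2 s1 s1 s2^-1 s1]
Gen 7 (s1^-1): cancels prior s1. Stack: [s2 s2 s1 s1 s2^-1]
Gen 8 (s1^-1): push. Stack: [s2 s2 s1 s1 s2^-1 s1^-1]
Gen 9 (s2): push. Stack: [s2 s2 s1 s1 s2^-1 s1^-1 s2]
Gen 10 (s1): push. Stack: [s2 s2 s1 s1 s2^-1 s1^-1 s2 s1]
Reduced word: s2 s2 s1 s1 s2^-1 s1^-1 s2 s1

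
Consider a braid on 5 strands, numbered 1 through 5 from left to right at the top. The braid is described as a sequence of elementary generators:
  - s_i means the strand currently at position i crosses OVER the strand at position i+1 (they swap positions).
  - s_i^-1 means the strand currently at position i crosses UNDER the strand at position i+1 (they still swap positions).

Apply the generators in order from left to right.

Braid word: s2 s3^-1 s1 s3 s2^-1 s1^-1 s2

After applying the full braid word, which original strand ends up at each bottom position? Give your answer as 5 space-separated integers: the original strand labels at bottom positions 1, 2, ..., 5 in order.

Answer: 2 1 3 4 5

Derivation:
Gen 1 (s2): strand 2 crosses over strand 3. Perm now: [1 3 2 4 5]
Gen 2 (s3^-1): strand 2 crosses under strand 4. Perm now: [1 3 4 2 5]
Gen 3 (s1): strand 1 crosses over strand 3. Perm now: [3 1 4 2 5]
Gen 4 (s3): strand 4 crosses over strand 2. Perm now: [3 1 2 4 5]
Gen 5 (s2^-1): strand 1 crosses under strand 2. Perm now: [3 2 1 4 5]
Gen 6 (s1^-1): strand 3 crosses under strand 2. Perm now: [2 3 1 4 5]
Gen 7 (s2): strand 3 crosses over strand 1. Perm now: [2 1 3 4 5]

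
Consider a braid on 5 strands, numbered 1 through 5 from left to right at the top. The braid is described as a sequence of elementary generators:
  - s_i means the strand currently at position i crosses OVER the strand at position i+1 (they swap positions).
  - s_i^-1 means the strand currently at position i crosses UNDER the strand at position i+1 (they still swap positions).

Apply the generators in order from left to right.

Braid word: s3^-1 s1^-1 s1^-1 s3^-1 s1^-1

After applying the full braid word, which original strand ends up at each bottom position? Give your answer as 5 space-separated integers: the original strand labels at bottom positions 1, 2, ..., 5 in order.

Answer: 2 1 3 4 5

Derivation:
Gen 1 (s3^-1): strand 3 crosses under strand 4. Perm now: [1 2 4 3 5]
Gen 2 (s1^-1): strand 1 crosses under strand 2. Perm now: [2 1 4 3 5]
Gen 3 (s1^-1): strand 2 crosses under strand 1. Perm now: [1 2 4 3 5]
Gen 4 (s3^-1): strand 4 crosses under strand 3. Perm now: [1 2 3 4 5]
Gen 5 (s1^-1): strand 1 crosses under strand 2. Perm now: [2 1 3 4 5]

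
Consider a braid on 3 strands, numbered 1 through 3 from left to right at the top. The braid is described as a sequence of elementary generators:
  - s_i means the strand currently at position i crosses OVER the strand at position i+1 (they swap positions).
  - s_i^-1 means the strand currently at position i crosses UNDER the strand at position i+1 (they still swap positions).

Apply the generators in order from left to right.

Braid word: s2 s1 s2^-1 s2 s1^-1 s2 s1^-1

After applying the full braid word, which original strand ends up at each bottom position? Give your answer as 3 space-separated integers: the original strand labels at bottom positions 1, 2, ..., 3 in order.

Answer: 2 1 3

Derivation:
Gen 1 (s2): strand 2 crosses over strand 3. Perm now: [1 3 2]
Gen 2 (s1): strand 1 crosses over strand 3. Perm now: [3 1 2]
Gen 3 (s2^-1): strand 1 crosses under strand 2. Perm now: [3 2 1]
Gen 4 (s2): strand 2 crosses over strand 1. Perm now: [3 1 2]
Gen 5 (s1^-1): strand 3 crosses under strand 1. Perm now: [1 3 2]
Gen 6 (s2): strand 3 crosses over strand 2. Perm now: [1 2 3]
Gen 7 (s1^-1): strand 1 crosses under strand 2. Perm now: [2 1 3]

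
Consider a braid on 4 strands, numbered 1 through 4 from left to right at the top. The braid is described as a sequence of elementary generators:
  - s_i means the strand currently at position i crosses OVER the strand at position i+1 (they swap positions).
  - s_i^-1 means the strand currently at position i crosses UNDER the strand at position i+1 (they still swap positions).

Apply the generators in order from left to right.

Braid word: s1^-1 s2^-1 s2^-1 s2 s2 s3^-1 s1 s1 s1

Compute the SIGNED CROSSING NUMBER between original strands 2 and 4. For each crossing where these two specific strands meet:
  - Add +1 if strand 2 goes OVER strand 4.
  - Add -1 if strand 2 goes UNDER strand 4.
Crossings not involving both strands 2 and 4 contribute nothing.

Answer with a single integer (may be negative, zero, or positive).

Gen 1: crossing 1x2. Both 2&4? no. Sum: 0
Gen 2: crossing 1x3. Both 2&4? no. Sum: 0
Gen 3: crossing 3x1. Both 2&4? no. Sum: 0
Gen 4: crossing 1x3. Both 2&4? no. Sum: 0
Gen 5: crossing 3x1. Both 2&4? no. Sum: 0
Gen 6: crossing 3x4. Both 2&4? no. Sum: 0
Gen 7: crossing 2x1. Both 2&4? no. Sum: 0
Gen 8: crossing 1x2. Both 2&4? no. Sum: 0
Gen 9: crossing 2x1. Both 2&4? no. Sum: 0

Answer: 0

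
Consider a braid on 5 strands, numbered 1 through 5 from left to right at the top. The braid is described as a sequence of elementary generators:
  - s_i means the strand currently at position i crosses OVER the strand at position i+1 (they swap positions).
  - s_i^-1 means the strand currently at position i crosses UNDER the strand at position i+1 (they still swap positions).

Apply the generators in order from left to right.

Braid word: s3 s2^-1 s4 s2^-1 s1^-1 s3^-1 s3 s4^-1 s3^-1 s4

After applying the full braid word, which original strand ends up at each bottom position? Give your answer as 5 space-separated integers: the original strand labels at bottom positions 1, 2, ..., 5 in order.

Gen 1 (s3): strand 3 crosses over strand 4. Perm now: [1 2 4 3 5]
Gen 2 (s2^-1): strand 2 crosses under strand 4. Perm now: [1 4 2 3 5]
Gen 3 (s4): strand 3 crosses over strand 5. Perm now: [1 4 2 5 3]
Gen 4 (s2^-1): strand 4 crosses under strand 2. Perm now: [1 2 4 5 3]
Gen 5 (s1^-1): strand 1 crosses under strand 2. Perm now: [2 1 4 5 3]
Gen 6 (s3^-1): strand 4 crosses under strand 5. Perm now: [2 1 5 4 3]
Gen 7 (s3): strand 5 crosses over strand 4. Perm now: [2 1 4 5 3]
Gen 8 (s4^-1): strand 5 crosses under strand 3. Perm now: [2 1 4 3 5]
Gen 9 (s3^-1): strand 4 crosses under strand 3. Perm now: [2 1 3 4 5]
Gen 10 (s4): strand 4 crosses over strand 5. Perm now: [2 1 3 5 4]

Answer: 2 1 3 5 4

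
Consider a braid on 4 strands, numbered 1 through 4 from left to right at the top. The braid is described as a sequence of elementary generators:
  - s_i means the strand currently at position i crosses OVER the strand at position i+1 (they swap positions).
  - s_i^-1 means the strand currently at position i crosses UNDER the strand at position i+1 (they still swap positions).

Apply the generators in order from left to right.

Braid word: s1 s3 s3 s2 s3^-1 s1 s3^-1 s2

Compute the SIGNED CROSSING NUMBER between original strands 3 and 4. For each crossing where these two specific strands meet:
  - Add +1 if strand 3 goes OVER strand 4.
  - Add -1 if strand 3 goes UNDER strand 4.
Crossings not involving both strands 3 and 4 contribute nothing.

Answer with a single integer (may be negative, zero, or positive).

Gen 1: crossing 1x2. Both 3&4? no. Sum: 0
Gen 2: 3 over 4. Both 3&4? yes. Contrib: +1. Sum: 1
Gen 3: 4 over 3. Both 3&4? yes. Contrib: -1. Sum: 0
Gen 4: crossing 1x3. Both 3&4? no. Sum: 0
Gen 5: crossing 1x4. Both 3&4? no. Sum: 0
Gen 6: crossing 2x3. Both 3&4? no. Sum: 0
Gen 7: crossing 4x1. Both 3&4? no. Sum: 0
Gen 8: crossing 2x1. Both 3&4? no. Sum: 0

Answer: 0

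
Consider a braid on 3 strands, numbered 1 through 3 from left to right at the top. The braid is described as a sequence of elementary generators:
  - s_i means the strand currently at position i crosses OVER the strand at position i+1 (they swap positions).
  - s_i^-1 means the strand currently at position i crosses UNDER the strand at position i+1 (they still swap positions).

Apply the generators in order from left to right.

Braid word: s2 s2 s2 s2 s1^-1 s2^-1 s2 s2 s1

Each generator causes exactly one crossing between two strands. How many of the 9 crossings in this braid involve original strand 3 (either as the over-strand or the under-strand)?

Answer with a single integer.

Gen 1: crossing 2x3. Involves strand 3? yes. Count so far: 1
Gen 2: crossing 3x2. Involves strand 3? yes. Count so far: 2
Gen 3: crossing 2x3. Involves strand 3? yes. Count so far: 3
Gen 4: crossing 3x2. Involves strand 3? yes. Count so far: 4
Gen 5: crossing 1x2. Involves strand 3? no. Count so far: 4
Gen 6: crossing 1x3. Involves strand 3? yes. Count so far: 5
Gen 7: crossing 3x1. Involves strand 3? yes. Count so far: 6
Gen 8: crossing 1x3. Involves strand 3? yes. Count so far: 7
Gen 9: crossing 2x3. Involves strand 3? yes. Count so far: 8

Answer: 8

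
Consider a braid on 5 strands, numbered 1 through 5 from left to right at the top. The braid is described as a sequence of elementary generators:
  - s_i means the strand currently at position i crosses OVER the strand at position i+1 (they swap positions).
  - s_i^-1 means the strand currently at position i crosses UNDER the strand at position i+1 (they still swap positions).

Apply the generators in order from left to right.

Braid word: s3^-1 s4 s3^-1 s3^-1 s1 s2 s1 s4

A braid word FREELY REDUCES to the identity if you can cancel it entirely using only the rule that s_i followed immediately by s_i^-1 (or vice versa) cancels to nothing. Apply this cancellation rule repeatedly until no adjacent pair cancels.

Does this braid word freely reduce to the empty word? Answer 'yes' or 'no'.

Gen 1 (s3^-1): push. Stack: [s3^-1]
Gen 2 (s4): push. Stack: [s3^-1 s4]
Gen 3 (s3^-1): push. Stack: [s3^-1 s4 s3^-1]
Gen 4 (s3^-1): push. Stack: [s3^-1 s4 s3^-1 s3^-1]
Gen 5 (s1): push. Stack: [s3^-1 s4 s3^-1 s3^-1 s1]
Gen 6 (s2): push. Stack: [s3^-1 s4 s3^-1 s3^-1 s1 s2]
Gen 7 (s1): push. Stack: [s3^-1 s4 s3^-1 s3^-1 s1 s2 s1]
Gen 8 (s4): push. Stack: [s3^-1 s4 s3^-1 s3^-1 s1 s2 s1 s4]
Reduced word: s3^-1 s4 s3^-1 s3^-1 s1 s2 s1 s4

Answer: no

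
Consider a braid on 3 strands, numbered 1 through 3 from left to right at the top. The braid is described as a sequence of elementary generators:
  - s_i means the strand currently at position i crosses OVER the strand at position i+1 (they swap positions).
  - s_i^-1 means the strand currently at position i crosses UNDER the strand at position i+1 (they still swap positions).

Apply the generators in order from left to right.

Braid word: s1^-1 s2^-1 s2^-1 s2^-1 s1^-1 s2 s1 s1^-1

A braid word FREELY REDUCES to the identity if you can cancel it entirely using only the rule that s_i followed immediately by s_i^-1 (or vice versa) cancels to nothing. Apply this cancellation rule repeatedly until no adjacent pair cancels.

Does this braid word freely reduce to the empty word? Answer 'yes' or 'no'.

Answer: no

Derivation:
Gen 1 (s1^-1): push. Stack: [s1^-1]
Gen 2 (s2^-1): push. Stack: [s1^-1 s2^-1]
Gen 3 (s2^-1): push. Stack: [s1^-1 s2^-1 s2^-1]
Gen 4 (s2^-1): push. Stack: [s1^-1 s2^-1 s2^-1 s2^-1]
Gen 5 (s1^-1): push. Stack: [s1^-1 s2^-1 s2^-1 s2^-1 s1^-1]
Gen 6 (s2): push. Stack: [s1^-1 s2^-1 s2^-1 s2^-1 s1^-1 s2]
Gen 7 (s1): push. Stack: [s1^-1 s2^-1 s2^-1 s2^-1 s1^-1 s2 s1]
Gen 8 (s1^-1): cancels prior s1. Stack: [s1^-1 s2^-1 s2^-1 s2^-1 s1^-1 s2]
Reduced word: s1^-1 s2^-1 s2^-1 s2^-1 s1^-1 s2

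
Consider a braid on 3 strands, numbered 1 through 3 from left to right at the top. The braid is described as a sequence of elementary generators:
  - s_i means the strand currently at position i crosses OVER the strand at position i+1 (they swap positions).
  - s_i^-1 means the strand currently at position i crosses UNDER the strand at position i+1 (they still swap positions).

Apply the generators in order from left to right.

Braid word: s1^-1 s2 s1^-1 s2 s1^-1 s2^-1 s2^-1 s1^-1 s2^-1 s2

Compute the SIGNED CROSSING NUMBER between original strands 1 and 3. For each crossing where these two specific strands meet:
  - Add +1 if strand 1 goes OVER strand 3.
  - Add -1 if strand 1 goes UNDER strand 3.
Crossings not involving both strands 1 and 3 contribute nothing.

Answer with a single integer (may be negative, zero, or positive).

Answer: 1

Derivation:
Gen 1: crossing 1x2. Both 1&3? no. Sum: 0
Gen 2: 1 over 3. Both 1&3? yes. Contrib: +1. Sum: 1
Gen 3: crossing 2x3. Both 1&3? no. Sum: 1
Gen 4: crossing 2x1. Both 1&3? no. Sum: 1
Gen 5: 3 under 1. Both 1&3? yes. Contrib: +1. Sum: 2
Gen 6: crossing 3x2. Both 1&3? no. Sum: 2
Gen 7: crossing 2x3. Both 1&3? no. Sum: 2
Gen 8: 1 under 3. Both 1&3? yes. Contrib: -1. Sum: 1
Gen 9: crossing 1x2. Both 1&3? no. Sum: 1
Gen 10: crossing 2x1. Both 1&3? no. Sum: 1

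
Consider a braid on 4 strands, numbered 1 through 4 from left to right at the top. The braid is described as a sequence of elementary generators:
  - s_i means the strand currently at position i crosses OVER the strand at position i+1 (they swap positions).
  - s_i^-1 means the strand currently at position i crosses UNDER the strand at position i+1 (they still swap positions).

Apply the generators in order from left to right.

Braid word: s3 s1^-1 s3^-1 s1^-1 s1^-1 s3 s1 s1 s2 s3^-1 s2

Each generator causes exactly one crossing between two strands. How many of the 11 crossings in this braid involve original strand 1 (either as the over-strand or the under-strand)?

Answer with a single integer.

Gen 1: crossing 3x4. Involves strand 1? no. Count so far: 0
Gen 2: crossing 1x2. Involves strand 1? yes. Count so far: 1
Gen 3: crossing 4x3. Involves strand 1? no. Count so far: 1
Gen 4: crossing 2x1. Involves strand 1? yes. Count so far: 2
Gen 5: crossing 1x2. Involves strand 1? yes. Count so far: 3
Gen 6: crossing 3x4. Involves strand 1? no. Count so far: 3
Gen 7: crossing 2x1. Involves strand 1? yes. Count so far: 4
Gen 8: crossing 1x2. Involves strand 1? yes. Count so far: 5
Gen 9: crossing 1x4. Involves strand 1? yes. Count so far: 6
Gen 10: crossing 1x3. Involves strand 1? yes. Count so far: 7
Gen 11: crossing 4x3. Involves strand 1? no. Count so far: 7

Answer: 7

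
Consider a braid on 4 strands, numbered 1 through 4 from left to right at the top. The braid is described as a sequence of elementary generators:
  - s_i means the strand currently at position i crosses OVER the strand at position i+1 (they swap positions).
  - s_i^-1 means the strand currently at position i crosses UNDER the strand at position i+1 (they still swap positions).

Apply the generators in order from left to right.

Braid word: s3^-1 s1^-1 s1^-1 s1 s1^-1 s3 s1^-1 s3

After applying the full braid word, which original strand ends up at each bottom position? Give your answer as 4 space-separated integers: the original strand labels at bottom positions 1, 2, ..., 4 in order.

Answer: 2 1 4 3

Derivation:
Gen 1 (s3^-1): strand 3 crosses under strand 4. Perm now: [1 2 4 3]
Gen 2 (s1^-1): strand 1 crosses under strand 2. Perm now: [2 1 4 3]
Gen 3 (s1^-1): strand 2 crosses under strand 1. Perm now: [1 2 4 3]
Gen 4 (s1): strand 1 crosses over strand 2. Perm now: [2 1 4 3]
Gen 5 (s1^-1): strand 2 crosses under strand 1. Perm now: [1 2 4 3]
Gen 6 (s3): strand 4 crosses over strand 3. Perm now: [1 2 3 4]
Gen 7 (s1^-1): strand 1 crosses under strand 2. Perm now: [2 1 3 4]
Gen 8 (s3): strand 3 crosses over strand 4. Perm now: [2 1 4 3]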